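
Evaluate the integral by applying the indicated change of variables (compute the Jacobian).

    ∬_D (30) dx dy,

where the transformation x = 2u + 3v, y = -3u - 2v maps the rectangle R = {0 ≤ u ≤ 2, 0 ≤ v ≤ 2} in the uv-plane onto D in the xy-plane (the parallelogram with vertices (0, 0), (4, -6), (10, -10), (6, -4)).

Compute the Jacobian determinant of (x, y) with respect to (u, v):

    ∂(x,y)/∂(u,v) = | 2  3 | = (2)(-2) - (3)(-3) = 5.
                   | -3  -2 |

Its absolute value is |J| = 5 (the area scaling factor).

Substituting x = 2u + 3v, y = -3u - 2v into the integrand,

    30 → 30,

so the integral becomes

    ∬_R (30) · |J| du dv = ∫_0^2 ∫_0^2 (150) dv du.

Inner (v): 300.
Outer (u): 600.

Therefore ∬_D (30) dx dy = 600.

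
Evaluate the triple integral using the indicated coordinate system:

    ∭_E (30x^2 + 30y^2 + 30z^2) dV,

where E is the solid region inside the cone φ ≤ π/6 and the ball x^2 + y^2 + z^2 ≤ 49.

In spherical coordinates, x = ρ sin(φ) cos(θ), y = ρ sin(φ) sin(θ), z = ρ cos(φ), and dV = ρ^2 sin(φ) dρ dφ dθ.

The integrand becomes 30ρ^2, so

    ∭_E (30x^2 + 30y^2 + 30z^2) dV = ∫_{0}^{2π} ∫_{0}^{π/6} ∫_{0}^{7} (30ρ^2) · ρ^2 sin(φ) dρ dφ dθ.

Inner (ρ): 100842sin(φ).
Middle (φ): 100842 - 50421sqrt(3).
Outer (θ): 100842π (2 - sqrt(3)).

Therefore the triple integral equals 100842π (2 - sqrt(3)).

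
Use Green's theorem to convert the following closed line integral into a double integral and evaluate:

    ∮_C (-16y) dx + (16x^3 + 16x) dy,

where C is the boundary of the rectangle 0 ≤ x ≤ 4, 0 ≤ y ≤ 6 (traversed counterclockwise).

Green's theorem converts the closed line integral into a double integral over the enclosed region D:

    ∮_C P dx + Q dy = ∬_D (∂Q/∂x - ∂P/∂y) dA.

Here P = -16y, Q = 16x^3 + 16x, so

    ∂Q/∂x = 48x^2 + 16,    ∂P/∂y = -16,
    ∂Q/∂x - ∂P/∂y = 48x^2 + 32.

D is the region 0 ≤ x ≤ 4, 0 ≤ y ≤ 6. Evaluating the double integral:

    ∬_D (48x^2 + 32) dA = ∫_0^{4} ∫_0^{6} (48x^2 + 32) dy dx.

Inner (y from 0 to 6): 288x^2 + 192.
Outer (x from 0 to 4): 6912.

Therefore ∮_C P dx + Q dy = 6912.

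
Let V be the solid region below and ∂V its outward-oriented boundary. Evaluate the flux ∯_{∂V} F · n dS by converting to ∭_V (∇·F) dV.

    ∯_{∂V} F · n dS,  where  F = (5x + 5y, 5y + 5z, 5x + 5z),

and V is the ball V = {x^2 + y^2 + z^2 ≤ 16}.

By the divergence theorem,

    ∯_{∂V} F · n dS = ∭_V (∇ · F) dV.

Compute the divergence:
    ∇ · F = ∂F_x/∂x + ∂F_y/∂y + ∂F_z/∂z = 5 + 5 + 5 = 15.

In spherical coordinates, x = ρ sin(φ) cos(θ), y = ρ sin(φ) sin(θ), z = ρ cos(φ), dV = ρ^2 sin(φ) dρ dφ dθ, with 0 ≤ ρ ≤ 4, 0 ≤ φ ≤ π, 0 ≤ θ ≤ 2π.

The integrand, after substitution and multiplying by the volume element, becomes (15) · ρ^2 sin(φ), so

    ∭_V (∇·F) dV = ∫_0^{2π} ∫_0^{π} ∫_0^{4} (15) · ρ^2 sin(φ) dρ dφ dθ.

Inner (ρ from 0 to 4): 320sin(φ).
Middle (φ from 0 to π): 640.
Outer (θ from 0 to 2π): 1280π.

Therefore ∯_{∂V} F · n dS = 1280π.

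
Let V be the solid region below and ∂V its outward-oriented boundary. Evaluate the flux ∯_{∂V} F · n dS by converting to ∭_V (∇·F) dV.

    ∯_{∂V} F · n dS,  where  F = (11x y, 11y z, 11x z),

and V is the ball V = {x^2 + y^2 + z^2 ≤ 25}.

By the divergence theorem,

    ∯_{∂V} F · n dS = ∭_V (∇ · F) dV.

Compute the divergence:
    ∇ · F = ∂F_x/∂x + ∂F_y/∂y + ∂F_z/∂z = 11y + 11z + 11x = 11x + 11y + 11z.

In spherical coordinates, x = ρ sin(φ) cos(θ), y = ρ sin(φ) sin(θ), z = ρ cos(φ), dV = ρ^2 sin(φ) dρ dφ dθ, with 0 ≤ ρ ≤ 5, 0 ≤ φ ≤ π, 0 ≤ θ ≤ 2π.

The integrand, after substitution and multiplying by the volume element, becomes (11ρ (sqrt(2)sin(φ)sin(θ + π/4) + cos(φ))) · ρ^2 sin(φ), so

    ∭_V (∇·F) dV = ∫_0^{2π} ∫_0^{π} ∫_0^{5} (11ρ (sqrt(2)sin(φ)sin(θ + π/4) + cos(φ))) · ρ^2 sin(φ) dρ dφ dθ.

Inner (ρ from 0 to 5): 6875(sqrt(2)sin(φ)sin(θ + π/4) + cos(φ))sin(φ)/4.
Middle (φ from 0 to π): 6875sqrt(2)π sin(θ + π/4)/8.
Outer (θ from 0 to 2π): 0.

Therefore ∯_{∂V} F · n dS = 0.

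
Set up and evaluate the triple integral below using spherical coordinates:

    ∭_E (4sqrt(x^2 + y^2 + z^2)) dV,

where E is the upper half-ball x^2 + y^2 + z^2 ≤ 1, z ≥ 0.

In spherical coordinates, x = ρ sin(φ) cos(θ), y = ρ sin(φ) sin(θ), z = ρ cos(φ), and dV = ρ^2 sin(φ) dρ dφ dθ.

The integrand becomes 4ρ, so

    ∭_E (4sqrt(x^2 + y^2 + z^2)) dV = ∫_{0}^{2π} ∫_{0}^{π/2} ∫_{0}^{1} (4ρ) · ρ^2 sin(φ) dρ dφ dθ.

Inner (ρ): sin(φ).
Middle (φ): 1.
Outer (θ): 2π.

Therefore the triple integral equals 2π.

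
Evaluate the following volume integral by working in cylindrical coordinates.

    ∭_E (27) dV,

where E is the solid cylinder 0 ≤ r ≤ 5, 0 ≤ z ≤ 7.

In cylindrical coordinates, x = r cos(θ), y = r sin(θ), z = z, and dV = r dr dθ dz.

The integrand becomes 27, so

    ∭_E (27) dV = ∫_{0}^{2π} ∫_{0}^{5} ∫_{0}^{7} (27) · r dz dr dθ.

Inner (z): 189r.
Middle (r from 0 to 5): 4725/2.
Outer (θ): 4725π.

Therefore the triple integral equals 4725π.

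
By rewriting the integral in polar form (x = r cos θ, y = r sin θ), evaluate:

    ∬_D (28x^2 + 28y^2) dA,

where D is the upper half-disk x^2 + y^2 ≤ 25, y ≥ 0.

The region D is 0 ≤ r ≤ 5, 0 ≤ θ ≤ π in polar coordinates, where x = r cos(θ), y = r sin(θ), and dA = r dr dθ.

Under the substitution, the integrand becomes 28r^2, so

    ∬_D (28x^2 + 28y^2) dA = ∫_{0}^{π} ∫_{0}^{5} (28r^2) · r dr dθ.

Inner integral (in r): ∫_{0}^{5} (28r^2) · r dr = 4375.

Outer integral (in θ): ∫_{0}^{π} (4375) dθ = 4375π.

Therefore ∬_D (28x^2 + 28y^2) dA = 4375π.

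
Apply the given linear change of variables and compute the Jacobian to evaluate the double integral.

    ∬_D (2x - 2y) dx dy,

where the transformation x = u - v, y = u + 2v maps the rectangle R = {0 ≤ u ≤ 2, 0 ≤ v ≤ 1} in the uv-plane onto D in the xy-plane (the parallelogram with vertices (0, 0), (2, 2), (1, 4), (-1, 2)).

Compute the Jacobian determinant of (x, y) with respect to (u, v):

    ∂(x,y)/∂(u,v) = | 1  -1 | = (1)(2) - (-1)(1) = 3.
                   | 1  2 |

Its absolute value is |J| = 3 (the area scaling factor).

Substituting x = u - v, y = u + 2v into the integrand,

    2x - 2y → -6v,

so the integral becomes

    ∬_R (-6v) · |J| du dv = ∫_0^2 ∫_0^1 (-18v) dv du.

Inner (v): -9.
Outer (u): -18.

Therefore ∬_D (2x - 2y) dx dy = -18.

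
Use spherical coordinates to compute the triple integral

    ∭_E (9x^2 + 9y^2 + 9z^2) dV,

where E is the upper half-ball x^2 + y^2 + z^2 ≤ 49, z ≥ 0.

In spherical coordinates, x = ρ sin(φ) cos(θ), y = ρ sin(φ) sin(θ), z = ρ cos(φ), and dV = ρ^2 sin(φ) dρ dφ dθ.

The integrand becomes 9ρ^2, so

    ∭_E (9x^2 + 9y^2 + 9z^2) dV = ∫_{0}^{2π} ∫_{0}^{π/2} ∫_{0}^{7} (9ρ^2) · ρ^2 sin(φ) dρ dφ dθ.

Inner (ρ): 151263sin(φ)/5.
Middle (φ): 151263/5.
Outer (θ): 302526π/5.

Therefore the triple integral equals 302526π/5.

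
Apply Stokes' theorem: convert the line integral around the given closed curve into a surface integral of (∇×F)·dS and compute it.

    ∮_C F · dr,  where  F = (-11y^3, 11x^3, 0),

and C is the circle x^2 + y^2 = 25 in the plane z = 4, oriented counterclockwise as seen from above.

Let S be the flat disk x^2 + y^2 ≤ 25 in the plane z = 4, with upward unit normal n̂ = ẑ. By Stokes' theorem,

    ∮_C F · dr = ∬_S (∇ × F) · n̂ dS = ∬_D (curl F)_z dA,

where D is the disk x^2 + y^2 ≤ 25.

Compute the curl of F = (-11y^3, 11x^3, 0):
    (∇ × F)_x = ∂F_z/∂y - ∂F_y/∂z = 0,
    (∇ × F)_y = ∂F_x/∂z - ∂F_z/∂x = 0,
    (∇ × F)_z = ∂F_y/∂x - ∂F_x/∂y = 33x^2 + 33y^2.

On z = 4, (curl F)_z = 33x^2 + 33y^2.

Convert to polar (x = r cos θ, y = r sin θ, dA = r dr dθ); the integrand becomes 33r^2, so

    ∬_D (curl F)_z dA = ∫_0^{2π} ∫_0^{5} (33r^2) · r dr dθ.

Inner (r from 0 to 5): 20625/4.
Outer (θ from 0 to 2π): 20625π/2.

Therefore ∮_C F · dr = 20625π/2.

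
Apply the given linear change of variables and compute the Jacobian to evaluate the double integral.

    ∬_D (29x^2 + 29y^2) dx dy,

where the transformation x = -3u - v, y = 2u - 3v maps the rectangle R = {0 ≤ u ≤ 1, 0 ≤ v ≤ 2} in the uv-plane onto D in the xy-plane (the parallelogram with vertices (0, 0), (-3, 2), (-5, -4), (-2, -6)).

Compute the Jacobian determinant of (x, y) with respect to (u, v):

    ∂(x,y)/∂(u,v) = | -3  -1 | = (-3)(-3) - (-1)(2) = 11.
                   | 2  -3 |

Its absolute value is |J| = 11 (the area scaling factor).

Substituting x = -3u - v, y = 2u - 3v into the integrand,

    29x^2 + 29y^2 → 377u^2 - 174u v + 290v^2,

so the integral becomes

    ∬_R (377u^2 - 174u v + 290v^2) · |J| du dv = ∫_0^1 ∫_0^2 (4147u^2 - 1914u v + 3190v^2) dv du.

Inner (v): 8294u^2 - 3828u + 25520/3.
Outer (u): 28072/3.

Therefore ∬_D (29x^2 + 29y^2) dx dy = 28072/3.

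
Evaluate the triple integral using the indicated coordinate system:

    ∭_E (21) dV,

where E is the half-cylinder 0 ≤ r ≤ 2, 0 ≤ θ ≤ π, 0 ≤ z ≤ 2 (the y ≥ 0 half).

In cylindrical coordinates, x = r cos(θ), y = r sin(θ), z = z, and dV = r dr dθ dz.

The integrand becomes 21, so

    ∭_E (21) dV = ∫_{0}^{π} ∫_{0}^{2} ∫_{0}^{2} (21) · r dz dr dθ.

Inner (z): 42r.
Middle (r from 0 to 2): 84.
Outer (θ): 84π.

Therefore the triple integral equals 84π.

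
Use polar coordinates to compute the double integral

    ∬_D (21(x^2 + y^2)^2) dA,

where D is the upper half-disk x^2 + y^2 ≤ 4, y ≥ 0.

The region D is 0 ≤ r ≤ 2, 0 ≤ θ ≤ π in polar coordinates, where x = r cos(θ), y = r sin(θ), and dA = r dr dθ.

Under the substitution, the integrand becomes 21r^4, so

    ∬_D (21(x^2 + y^2)^2) dA = ∫_{0}^{π} ∫_{0}^{2} (21r^4) · r dr dθ.

Inner integral (in r): ∫_{0}^{2} (21r^4) · r dr = 224.

Outer integral (in θ): ∫_{0}^{π} (224) dθ = 224π.

Therefore ∬_D (21(x^2 + y^2)^2) dA = 224π.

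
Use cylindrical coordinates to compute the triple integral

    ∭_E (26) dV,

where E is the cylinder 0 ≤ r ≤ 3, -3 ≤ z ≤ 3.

In cylindrical coordinates, x = r cos(θ), y = r sin(θ), z = z, and dV = r dr dθ dz.

The integrand becomes 26, so

    ∭_E (26) dV = ∫_{0}^{2π} ∫_{0}^{3} ∫_{-3}^{3} (26) · r dz dr dθ.

Inner (z): 156r.
Middle (r from 0 to 3): 702.
Outer (θ): 1404π.

Therefore the triple integral equals 1404π.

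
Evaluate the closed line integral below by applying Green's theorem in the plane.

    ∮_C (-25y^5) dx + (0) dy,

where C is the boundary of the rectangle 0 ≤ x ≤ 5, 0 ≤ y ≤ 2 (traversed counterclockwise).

Green's theorem converts the closed line integral into a double integral over the enclosed region D:

    ∮_C P dx + Q dy = ∬_D (∂Q/∂x - ∂P/∂y) dA.

Here P = -25y^5, Q = 0, so

    ∂Q/∂x = 0,    ∂P/∂y = -125y^4,
    ∂Q/∂x - ∂P/∂y = 125y^4.

D is the region 0 ≤ x ≤ 5, 0 ≤ y ≤ 2. Evaluating the double integral:

    ∬_D (125y^4) dA = ∫_0^{5} ∫_0^{2} (125y^4) dy dx.

Inner (y from 0 to 2): 800.
Outer (x from 0 to 5): 4000.

Therefore ∮_C P dx + Q dy = 4000.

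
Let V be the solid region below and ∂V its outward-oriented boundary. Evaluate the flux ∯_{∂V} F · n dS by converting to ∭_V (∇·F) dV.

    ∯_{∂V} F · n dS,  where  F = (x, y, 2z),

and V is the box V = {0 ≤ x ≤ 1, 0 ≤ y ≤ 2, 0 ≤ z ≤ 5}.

By the divergence theorem,

    ∯_{∂V} F · n dS = ∭_V (∇ · F) dV.

Compute the divergence:
    ∇ · F = ∂F_x/∂x + ∂F_y/∂y + ∂F_z/∂z = 1 + 1 + 2 = 4.

V is a rectangular box, so dV = dx dy dz with 0 ≤ x ≤ 1, 0 ≤ y ≤ 2, 0 ≤ z ≤ 5.

Integrate (4) over V as an iterated integral:

    ∭_V (∇·F) dV = ∫_0^{1} ∫_0^{2} ∫_0^{5} (4) dz dy dx.

Inner (z from 0 to 5): 20.
Middle (y from 0 to 2): 40.
Outer (x from 0 to 1): 40.

Therefore ∯_{∂V} F · n dS = 40.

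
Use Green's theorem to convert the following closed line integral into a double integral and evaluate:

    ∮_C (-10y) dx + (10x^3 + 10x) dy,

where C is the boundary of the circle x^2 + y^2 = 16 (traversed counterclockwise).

Green's theorem converts the closed line integral into a double integral over the enclosed region D:

    ∮_C P dx + Q dy = ∬_D (∂Q/∂x - ∂P/∂y) dA.

Here P = -10y, Q = 10x^3 + 10x, so

    ∂Q/∂x = 30x^2 + 10,    ∂P/∂y = -10,
    ∂Q/∂x - ∂P/∂y = 30x^2 + 20.

D is the region x^2 + y^2 ≤ 16. Evaluating the double integral:

In polar coordinates (x = r cos θ, y = r sin θ, dA = r dr dθ) the integrand becomes 30r^2cos(θ)^2 + 20, so

    ∬_D (30x^2 + 20) dA = ∫_0^{2π} ∫_0^{4} (30r^2cos(θ)^2 + 20) · r dr dθ.

Inner (r from 0 to 4): 1920cos(θ)^2 + 160.
Outer (θ from 0 to 2π): 2240π.

Therefore ∮_C P dx + Q dy = 2240π.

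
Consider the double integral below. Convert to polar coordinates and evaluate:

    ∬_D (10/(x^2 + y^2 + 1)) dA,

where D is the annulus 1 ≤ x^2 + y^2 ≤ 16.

The region D is 1 ≤ r ≤ 4, 0 ≤ θ ≤ 2π in polar coordinates, where x = r cos(θ), y = r sin(θ), and dA = r dr dθ.

Under the substitution, the integrand becomes 10/(r^2 + 1), so

    ∬_D (10/(x^2 + y^2 + 1)) dA = ∫_{0}^{2π} ∫_{1}^{4} (10/(r^2 + 1)) · r dr dθ.

Inner integral (in r): ∫_{1}^{4} (10/(r^2 + 1)) · r dr = log(1419857/32).

Outer integral (in θ): ∫_{0}^{2π} (log(1419857/32)) dθ = log((1419857/32)^(2π)).

Therefore ∬_D (10/(x^2 + y^2 + 1)) dA = log((1419857/32)^(2π)).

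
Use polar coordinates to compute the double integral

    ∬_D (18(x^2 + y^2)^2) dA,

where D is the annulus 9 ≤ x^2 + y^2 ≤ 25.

The region D is 3 ≤ r ≤ 5, 0 ≤ θ ≤ 2π in polar coordinates, where x = r cos(θ), y = r sin(θ), and dA = r dr dθ.

Under the substitution, the integrand becomes 18r^4, so

    ∬_D (18(x^2 + y^2)^2) dA = ∫_{0}^{2π} ∫_{3}^{5} (18r^4) · r dr dθ.

Inner integral (in r): ∫_{3}^{5} (18r^4) · r dr = 44688.

Outer integral (in θ): ∫_{0}^{2π} (44688) dθ = 89376π.

Therefore ∬_D (18(x^2 + y^2)^2) dA = 89376π.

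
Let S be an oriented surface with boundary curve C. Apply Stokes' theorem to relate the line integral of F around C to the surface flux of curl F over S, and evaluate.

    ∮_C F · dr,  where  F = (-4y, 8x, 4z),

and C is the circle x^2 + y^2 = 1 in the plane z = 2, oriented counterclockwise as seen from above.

Let S be the flat disk x^2 + y^2 ≤ 1 in the plane z = 2, with upward unit normal n̂ = ẑ. By Stokes' theorem,

    ∮_C F · dr = ∬_S (∇ × F) · n̂ dS = ∬_D (curl F)_z dA,

where D is the disk x^2 + y^2 ≤ 1.

Compute the curl of F = (-4y, 8x, 4z):
    (∇ × F)_x = ∂F_z/∂y - ∂F_y/∂z = 0,
    (∇ × F)_y = ∂F_x/∂z - ∂F_z/∂x = 0,
    (∇ × F)_z = ∂F_y/∂x - ∂F_x/∂y = 12.

On z = 2, (curl F)_z = 12.

Convert to polar (x = r cos θ, y = r sin θ, dA = r dr dθ); the integrand becomes 12, so

    ∬_D (curl F)_z dA = ∫_0^{2π} ∫_0^{1} (12) · r dr dθ.

Inner (r from 0 to 1): 6.
Outer (θ from 0 to 2π): 12π.

Therefore ∮_C F · dr = 12π.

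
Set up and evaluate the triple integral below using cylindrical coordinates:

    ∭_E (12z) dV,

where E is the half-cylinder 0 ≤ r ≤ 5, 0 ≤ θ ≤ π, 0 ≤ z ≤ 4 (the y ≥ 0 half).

In cylindrical coordinates, x = r cos(θ), y = r sin(θ), z = z, and dV = r dr dθ dz.

The integrand becomes 12z, so

    ∭_E (12z) dV = ∫_{0}^{π} ∫_{0}^{5} ∫_{0}^{4} (12z) · r dz dr dθ.

Inner (z): 96r.
Middle (r from 0 to 5): 1200.
Outer (θ): 1200π.

Therefore the triple integral equals 1200π.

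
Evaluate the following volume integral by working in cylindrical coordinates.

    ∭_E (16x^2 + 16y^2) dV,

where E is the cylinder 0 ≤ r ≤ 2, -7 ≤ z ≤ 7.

In cylindrical coordinates, x = r cos(θ), y = r sin(θ), z = z, and dV = r dr dθ dz.

The integrand becomes 16r^2, so

    ∭_E (16x^2 + 16y^2) dV = ∫_{0}^{2π} ∫_{0}^{2} ∫_{-7}^{7} (16r^2) · r dz dr dθ.

Inner (z): 224r^3.
Middle (r from 0 to 2): 896.
Outer (θ): 1792π.

Therefore the triple integral equals 1792π.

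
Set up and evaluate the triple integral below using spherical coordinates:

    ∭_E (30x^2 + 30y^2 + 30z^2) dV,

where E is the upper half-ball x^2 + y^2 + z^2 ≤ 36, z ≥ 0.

In spherical coordinates, x = ρ sin(φ) cos(θ), y = ρ sin(φ) sin(θ), z = ρ cos(φ), and dV = ρ^2 sin(φ) dρ dφ dθ.

The integrand becomes 30ρ^2, so

    ∭_E (30x^2 + 30y^2 + 30z^2) dV = ∫_{0}^{2π} ∫_{0}^{π/2} ∫_{0}^{6} (30ρ^2) · ρ^2 sin(φ) dρ dφ dθ.

Inner (ρ): 46656sin(φ).
Middle (φ): 46656.
Outer (θ): 93312π.

Therefore the triple integral equals 93312π.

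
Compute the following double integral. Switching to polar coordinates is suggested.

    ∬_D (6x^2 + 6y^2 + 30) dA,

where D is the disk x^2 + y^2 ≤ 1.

The region D is 0 ≤ r ≤ 1, 0 ≤ θ ≤ 2π in polar coordinates, where x = r cos(θ), y = r sin(θ), and dA = r dr dθ.

Under the substitution, the integrand becomes 6r^2 + 30, so

    ∬_D (6x^2 + 6y^2 + 30) dA = ∫_{0}^{2π} ∫_{0}^{1} (6r^2 + 30) · r dr dθ.

Inner integral (in r): ∫_{0}^{1} (6r^2 + 30) · r dr = 33/2.

Outer integral (in θ): ∫_{0}^{2π} (33/2) dθ = 33π.

Therefore ∬_D (6x^2 + 6y^2 + 30) dA = 33π.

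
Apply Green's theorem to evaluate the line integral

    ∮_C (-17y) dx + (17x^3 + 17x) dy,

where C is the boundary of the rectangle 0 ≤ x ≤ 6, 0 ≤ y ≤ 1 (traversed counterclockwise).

Green's theorem converts the closed line integral into a double integral over the enclosed region D:

    ∮_C P dx + Q dy = ∬_D (∂Q/∂x - ∂P/∂y) dA.

Here P = -17y, Q = 17x^3 + 17x, so

    ∂Q/∂x = 51x^2 + 17,    ∂P/∂y = -17,
    ∂Q/∂x - ∂P/∂y = 51x^2 + 34.

D is the region 0 ≤ x ≤ 6, 0 ≤ y ≤ 1. Evaluating the double integral:

    ∬_D (51x^2 + 34) dA = ∫_0^{6} ∫_0^{1} (51x^2 + 34) dy dx.

Inner (y from 0 to 1): 51x^2 + 34.
Outer (x from 0 to 6): 3876.

Therefore ∮_C P dx + Q dy = 3876.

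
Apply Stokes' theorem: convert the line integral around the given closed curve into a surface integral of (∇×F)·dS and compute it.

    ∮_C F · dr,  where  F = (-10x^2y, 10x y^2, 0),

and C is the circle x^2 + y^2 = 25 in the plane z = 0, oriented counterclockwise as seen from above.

Let S be the flat disk x^2 + y^2 ≤ 25 in the plane z = 0, with upward unit normal n̂ = ẑ. By Stokes' theorem,

    ∮_C F · dr = ∬_S (∇ × F) · n̂ dS = ∬_D (curl F)_z dA,

where D is the disk x^2 + y^2 ≤ 25.

Compute the curl of F = (-10x^2y, 10x y^2, 0):
    (∇ × F)_x = ∂F_z/∂y - ∂F_y/∂z = 0,
    (∇ × F)_y = ∂F_x/∂z - ∂F_z/∂x = 0,
    (∇ × F)_z = ∂F_y/∂x - ∂F_x/∂y = 10x^2 + 10y^2.

On z = 0, (curl F)_z = 10x^2 + 10y^2.

Convert to polar (x = r cos θ, y = r sin θ, dA = r dr dθ); the integrand becomes 10r^2, so

    ∬_D (curl F)_z dA = ∫_0^{2π} ∫_0^{5} (10r^2) · r dr dθ.

Inner (r from 0 to 5): 3125/2.
Outer (θ from 0 to 2π): 3125π.

Therefore ∮_C F · dr = 3125π.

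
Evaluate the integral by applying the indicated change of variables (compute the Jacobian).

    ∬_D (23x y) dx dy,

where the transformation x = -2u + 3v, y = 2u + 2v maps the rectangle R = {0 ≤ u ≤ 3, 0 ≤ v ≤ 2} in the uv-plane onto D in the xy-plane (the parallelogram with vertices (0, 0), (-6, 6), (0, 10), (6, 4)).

Compute the Jacobian determinant of (x, y) with respect to (u, v):

    ∂(x,y)/∂(u,v) = | -2  3 | = (-2)(2) - (3)(2) = -10.
                   | 2  2 |

Its absolute value is |J| = 10 (the area scaling factor).

Substituting x = -2u + 3v, y = 2u + 2v into the integrand,

    23x y → -92u^2 + 46u v + 138v^2,

so the integral becomes

    ∬_R (-92u^2 + 46u v + 138v^2) · |J| du dv = ∫_0^3 ∫_0^2 (-920u^2 + 460u v + 1380v^2) dv du.

Inner (v): -1840u^2 + 920u + 3680.
Outer (u): -1380.

Therefore ∬_D (23x y) dx dy = -1380.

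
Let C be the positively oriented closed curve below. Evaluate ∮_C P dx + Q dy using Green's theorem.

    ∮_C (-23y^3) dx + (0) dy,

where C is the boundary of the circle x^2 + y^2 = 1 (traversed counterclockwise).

Green's theorem converts the closed line integral into a double integral over the enclosed region D:

    ∮_C P dx + Q dy = ∬_D (∂Q/∂x - ∂P/∂y) dA.

Here P = -23y^3, Q = 0, so

    ∂Q/∂x = 0,    ∂P/∂y = -69y^2,
    ∂Q/∂x - ∂P/∂y = 69y^2.

D is the region x^2 + y^2 ≤ 1. Evaluating the double integral:

In polar coordinates (x = r cos θ, y = r sin θ, dA = r dr dθ) the integrand becomes 69r^2sin(θ)^2, so

    ∬_D (69y^2) dA = ∫_0^{2π} ∫_0^{1} (69r^2sin(θ)^2) · r dr dθ.

Inner (r from 0 to 1): 69sin(θ)^2/4.
Outer (θ from 0 to 2π): 69π/4.

Therefore ∮_C P dx + Q dy = 69π/4.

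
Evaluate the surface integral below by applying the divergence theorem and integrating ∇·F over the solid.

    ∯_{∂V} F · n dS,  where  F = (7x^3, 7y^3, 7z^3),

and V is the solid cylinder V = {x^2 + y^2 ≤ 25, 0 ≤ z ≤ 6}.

By the divergence theorem,

    ∯_{∂V} F · n dS = ∭_V (∇ · F) dV.

Compute the divergence:
    ∇ · F = ∂F_x/∂x + ∂F_y/∂y + ∂F_z/∂z = 21x^2 + 21y^2 + 21z^2.

In cylindrical coordinates, x = r cos(θ), y = r sin(θ), z = z, dV = r dr dθ dz, with 0 ≤ r ≤ 5, 0 ≤ θ ≤ 2π, 0 ≤ z ≤ 6.

The integrand, after substitution and multiplying by the volume element, becomes (21r^2 + 21z^2) · r, so

    ∭_V (∇·F) dV = ∫_0^{2π} ∫_0^{5} ∫_0^{6} (21r^2 + 21z^2) · r dz dr dθ.

Inner (z from 0 to 6): 126r (r^2 + 12).
Middle (r from 0 to 5): 77175/2.
Outer (θ from 0 to 2π): 77175π.

Therefore ∯_{∂V} F · n dS = 77175π.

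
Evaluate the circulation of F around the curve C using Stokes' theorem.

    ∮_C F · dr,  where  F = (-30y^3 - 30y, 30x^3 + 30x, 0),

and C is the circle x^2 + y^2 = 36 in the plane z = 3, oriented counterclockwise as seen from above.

Let S be the flat disk x^2 + y^2 ≤ 36 in the plane z = 3, with upward unit normal n̂ = ẑ. By Stokes' theorem,

    ∮_C F · dr = ∬_S (∇ × F) · n̂ dS = ∬_D (curl F)_z dA,

where D is the disk x^2 + y^2 ≤ 36.

Compute the curl of F = (-30y^3 - 30y, 30x^3 + 30x, 0):
    (∇ × F)_x = ∂F_z/∂y - ∂F_y/∂z = 0,
    (∇ × F)_y = ∂F_x/∂z - ∂F_z/∂x = 0,
    (∇ × F)_z = ∂F_y/∂x - ∂F_x/∂y = 90x^2 + 90y^2 + 60.

On z = 3, (curl F)_z = 90x^2 + 90y^2 + 60.

Convert to polar (x = r cos θ, y = r sin θ, dA = r dr dθ); the integrand becomes 90r^2 + 60, so

    ∬_D (curl F)_z dA = ∫_0^{2π} ∫_0^{6} (90r^2 + 60) · r dr dθ.

Inner (r from 0 to 6): 30240.
Outer (θ from 0 to 2π): 60480π.

Therefore ∮_C F · dr = 60480π.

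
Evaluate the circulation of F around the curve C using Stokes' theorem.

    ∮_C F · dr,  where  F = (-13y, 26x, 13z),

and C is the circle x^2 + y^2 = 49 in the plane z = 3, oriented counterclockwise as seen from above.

Let S be the flat disk x^2 + y^2 ≤ 49 in the plane z = 3, with upward unit normal n̂ = ẑ. By Stokes' theorem,

    ∮_C F · dr = ∬_S (∇ × F) · n̂ dS = ∬_D (curl F)_z dA,

where D is the disk x^2 + y^2 ≤ 49.

Compute the curl of F = (-13y, 26x, 13z):
    (∇ × F)_x = ∂F_z/∂y - ∂F_y/∂z = 0,
    (∇ × F)_y = ∂F_x/∂z - ∂F_z/∂x = 0,
    (∇ × F)_z = ∂F_y/∂x - ∂F_x/∂y = 39.

On z = 3, (curl F)_z = 39.

Convert to polar (x = r cos θ, y = r sin θ, dA = r dr dθ); the integrand becomes 39, so

    ∬_D (curl F)_z dA = ∫_0^{2π} ∫_0^{7} (39) · r dr dθ.

Inner (r from 0 to 7): 1911/2.
Outer (θ from 0 to 2π): 1911π.

Therefore ∮_C F · dr = 1911π.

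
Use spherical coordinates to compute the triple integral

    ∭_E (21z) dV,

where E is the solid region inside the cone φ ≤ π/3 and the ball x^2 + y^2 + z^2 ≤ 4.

In spherical coordinates, x = ρ sin(φ) cos(θ), y = ρ sin(φ) sin(θ), z = ρ cos(φ), and dV = ρ^2 sin(φ) dρ dφ dθ.

The integrand becomes 21ρ cos(φ), so

    ∭_E (21z) dV = ∫_{0}^{2π} ∫_{0}^{π/3} ∫_{0}^{2} (21ρ cos(φ)) · ρ^2 sin(φ) dρ dφ dθ.

Inner (ρ): 42sin(2φ).
Middle (φ): 63/2.
Outer (θ): 63π.

Therefore the triple integral equals 63π.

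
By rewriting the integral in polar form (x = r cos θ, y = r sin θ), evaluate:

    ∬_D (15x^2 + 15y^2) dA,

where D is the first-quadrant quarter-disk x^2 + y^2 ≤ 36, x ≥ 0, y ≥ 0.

The region D is 0 ≤ r ≤ 6, 0 ≤ θ ≤ π/2 in polar coordinates, where x = r cos(θ), y = r sin(θ), and dA = r dr dθ.

Under the substitution, the integrand becomes 15r^2, so

    ∬_D (15x^2 + 15y^2) dA = ∫_{0}^{π/2} ∫_{0}^{6} (15r^2) · r dr dθ.

Inner integral (in r): ∫_{0}^{6} (15r^2) · r dr = 4860.

Outer integral (in θ): ∫_{0}^{π/2} (4860) dθ = 2430π.

Therefore ∬_D (15x^2 + 15y^2) dA = 2430π.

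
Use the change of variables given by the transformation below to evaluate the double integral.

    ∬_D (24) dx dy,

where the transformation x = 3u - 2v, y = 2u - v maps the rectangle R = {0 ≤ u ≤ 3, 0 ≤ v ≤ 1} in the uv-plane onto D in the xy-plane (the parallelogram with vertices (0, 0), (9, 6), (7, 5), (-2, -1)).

Compute the Jacobian determinant of (x, y) with respect to (u, v):

    ∂(x,y)/∂(u,v) = | 3  -2 | = (3)(-1) - (-2)(2) = 1.
                   | 2  -1 |

Its absolute value is |J| = 1 (the area scaling factor).

Substituting x = 3u - 2v, y = 2u - v into the integrand,

    24 → 24,

so the integral becomes

    ∬_R (24) · |J| du dv = ∫_0^3 ∫_0^1 (24) dv du.

Inner (v): 24.
Outer (u): 72.

Therefore ∬_D (24) dx dy = 72.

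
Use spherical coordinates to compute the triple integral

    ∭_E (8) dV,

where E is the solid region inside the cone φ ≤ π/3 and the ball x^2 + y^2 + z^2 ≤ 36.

In spherical coordinates, x = ρ sin(φ) cos(θ), y = ρ sin(φ) sin(θ), z = ρ cos(φ), and dV = ρ^2 sin(φ) dρ dφ dθ.

The integrand becomes 8, so

    ∭_E (8) dV = ∫_{0}^{2π} ∫_{0}^{π/3} ∫_{0}^{6} (8) · ρ^2 sin(φ) dρ dφ dθ.

Inner (ρ): 576sin(φ).
Middle (φ): 288.
Outer (θ): 576π.

Therefore the triple integral equals 576π.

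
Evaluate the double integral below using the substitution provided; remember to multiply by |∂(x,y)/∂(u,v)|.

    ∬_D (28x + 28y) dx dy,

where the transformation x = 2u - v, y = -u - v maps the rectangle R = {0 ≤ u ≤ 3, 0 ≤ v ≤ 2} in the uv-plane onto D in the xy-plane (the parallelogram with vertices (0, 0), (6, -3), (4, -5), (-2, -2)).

Compute the Jacobian determinant of (x, y) with respect to (u, v):

    ∂(x,y)/∂(u,v) = | 2  -1 | = (2)(-1) - (-1)(-1) = -3.
                   | -1  -1 |

Its absolute value is |J| = 3 (the area scaling factor).

Substituting x = 2u - v, y = -u - v into the integrand,

    28x + 28y → 28u - 56v,

so the integral becomes

    ∬_R (28u - 56v) · |J| du dv = ∫_0^3 ∫_0^2 (84u - 168v) dv du.

Inner (v): 168u - 336.
Outer (u): -252.

Therefore ∬_D (28x + 28y) dx dy = -252.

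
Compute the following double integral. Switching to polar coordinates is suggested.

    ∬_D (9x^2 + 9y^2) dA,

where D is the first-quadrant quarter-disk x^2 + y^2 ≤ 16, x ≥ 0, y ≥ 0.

The region D is 0 ≤ r ≤ 4, 0 ≤ θ ≤ π/2 in polar coordinates, where x = r cos(θ), y = r sin(θ), and dA = r dr dθ.

Under the substitution, the integrand becomes 9r^2, so

    ∬_D (9x^2 + 9y^2) dA = ∫_{0}^{π/2} ∫_{0}^{4} (9r^2) · r dr dθ.

Inner integral (in r): ∫_{0}^{4} (9r^2) · r dr = 576.

Outer integral (in θ): ∫_{0}^{π/2} (576) dθ = 288π.

Therefore ∬_D (9x^2 + 9y^2) dA = 288π.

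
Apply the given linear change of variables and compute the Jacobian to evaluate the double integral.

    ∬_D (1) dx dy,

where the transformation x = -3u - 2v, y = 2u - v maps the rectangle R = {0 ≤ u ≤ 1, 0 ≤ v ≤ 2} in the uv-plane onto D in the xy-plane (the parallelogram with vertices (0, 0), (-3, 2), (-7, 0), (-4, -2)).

Compute the Jacobian determinant of (x, y) with respect to (u, v):

    ∂(x,y)/∂(u,v) = | -3  -2 | = (-3)(-1) - (-2)(2) = 7.
                   | 2  -1 |

Its absolute value is |J| = 7 (the area scaling factor).

Substituting x = -3u - 2v, y = 2u - v into the integrand,

    1 → 1,

so the integral becomes

    ∬_R (1) · |J| du dv = ∫_0^1 ∫_0^2 (7) dv du.

Inner (v): 14.
Outer (u): 14.

Therefore ∬_D (1) dx dy = 14.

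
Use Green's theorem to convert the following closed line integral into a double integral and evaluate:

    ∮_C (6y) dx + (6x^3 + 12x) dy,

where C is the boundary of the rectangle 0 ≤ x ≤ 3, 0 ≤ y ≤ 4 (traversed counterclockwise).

Green's theorem converts the closed line integral into a double integral over the enclosed region D:

    ∮_C P dx + Q dy = ∬_D (∂Q/∂x - ∂P/∂y) dA.

Here P = 6y, Q = 6x^3 + 12x, so

    ∂Q/∂x = 18x^2 + 12,    ∂P/∂y = 6,
    ∂Q/∂x - ∂P/∂y = 18x^2 + 6.

D is the region 0 ≤ x ≤ 3, 0 ≤ y ≤ 4. Evaluating the double integral:

    ∬_D (18x^2 + 6) dA = ∫_0^{3} ∫_0^{4} (18x^2 + 6) dy dx.

Inner (y from 0 to 4): 72x^2 + 24.
Outer (x from 0 to 3): 720.

Therefore ∮_C P dx + Q dy = 720.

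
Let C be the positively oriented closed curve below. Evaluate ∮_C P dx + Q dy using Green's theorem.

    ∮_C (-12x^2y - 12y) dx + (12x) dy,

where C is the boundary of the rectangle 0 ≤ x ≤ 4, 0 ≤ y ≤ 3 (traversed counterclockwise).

Green's theorem converts the closed line integral into a double integral over the enclosed region D:

    ∮_C P dx + Q dy = ∬_D (∂Q/∂x - ∂P/∂y) dA.

Here P = -12x^2y - 12y, Q = 12x, so

    ∂Q/∂x = 12,    ∂P/∂y = -12x^2 - 12,
    ∂Q/∂x - ∂P/∂y = 12x^2 + 24.

D is the region 0 ≤ x ≤ 4, 0 ≤ y ≤ 3. Evaluating the double integral:

    ∬_D (12x^2 + 24) dA = ∫_0^{4} ∫_0^{3} (12x^2 + 24) dy dx.

Inner (y from 0 to 3): 36x^2 + 72.
Outer (x from 0 to 4): 1056.

Therefore ∮_C P dx + Q dy = 1056.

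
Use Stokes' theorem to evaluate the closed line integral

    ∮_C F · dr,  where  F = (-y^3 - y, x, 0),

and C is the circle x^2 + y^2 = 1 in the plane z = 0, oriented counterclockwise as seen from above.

Let S be the flat disk x^2 + y^2 ≤ 1 in the plane z = 0, with upward unit normal n̂ = ẑ. By Stokes' theorem,

    ∮_C F · dr = ∬_S (∇ × F) · n̂ dS = ∬_D (curl F)_z dA,

where D is the disk x^2 + y^2 ≤ 1.

Compute the curl of F = (-y^3 - y, x, 0):
    (∇ × F)_x = ∂F_z/∂y - ∂F_y/∂z = 0,
    (∇ × F)_y = ∂F_x/∂z - ∂F_z/∂x = 0,
    (∇ × F)_z = ∂F_y/∂x - ∂F_x/∂y = 3y^2 + 2.

On z = 0, (curl F)_z = 3y^2 + 2.

Convert to polar (x = r cos θ, y = r sin θ, dA = r dr dθ); the integrand becomes 3r^2sin(θ)^2 + 2, so

    ∬_D (curl F)_z dA = ∫_0^{2π} ∫_0^{1} (3r^2sin(θ)^2 + 2) · r dr dθ.

Inner (r from 0 to 1): 3sin(θ)^2/4 + 1.
Outer (θ from 0 to 2π): 11π/4.

Therefore ∮_C F · dr = 11π/4.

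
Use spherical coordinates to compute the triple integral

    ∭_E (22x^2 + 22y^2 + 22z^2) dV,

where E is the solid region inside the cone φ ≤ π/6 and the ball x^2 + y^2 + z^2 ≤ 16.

In spherical coordinates, x = ρ sin(φ) cos(θ), y = ρ sin(φ) sin(θ), z = ρ cos(φ), and dV = ρ^2 sin(φ) dρ dφ dθ.

The integrand becomes 22ρ^2, so

    ∭_E (22x^2 + 22y^2 + 22z^2) dV = ∫_{0}^{2π} ∫_{0}^{π/6} ∫_{0}^{4} (22ρ^2) · ρ^2 sin(φ) dρ dφ dθ.

Inner (ρ): 22528sin(φ)/5.
Middle (φ): 22528/5 - 11264sqrt(3)/5.
Outer (θ): 22528π (2 - sqrt(3))/5.

Therefore the triple integral equals 22528π (2 - sqrt(3))/5.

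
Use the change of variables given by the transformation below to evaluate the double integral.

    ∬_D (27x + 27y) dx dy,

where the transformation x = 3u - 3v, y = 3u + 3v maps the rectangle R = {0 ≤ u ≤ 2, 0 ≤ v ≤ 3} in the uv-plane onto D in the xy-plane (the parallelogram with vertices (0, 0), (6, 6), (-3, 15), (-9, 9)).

Compute the Jacobian determinant of (x, y) with respect to (u, v):

    ∂(x,y)/∂(u,v) = | 3  -3 | = (3)(3) - (-3)(3) = 18.
                   | 3  3 |

Its absolute value is |J| = 18 (the area scaling factor).

Substituting x = 3u - 3v, y = 3u + 3v into the integrand,

    27x + 27y → 162u,

so the integral becomes

    ∬_R (162u) · |J| du dv = ∫_0^2 ∫_0^3 (2916u) dv du.

Inner (v): 8748u.
Outer (u): 17496.

Therefore ∬_D (27x + 27y) dx dy = 17496.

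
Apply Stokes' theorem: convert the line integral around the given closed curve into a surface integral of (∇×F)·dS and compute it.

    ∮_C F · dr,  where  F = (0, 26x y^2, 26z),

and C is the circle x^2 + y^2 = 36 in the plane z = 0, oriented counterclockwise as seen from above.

Let S be the flat disk x^2 + y^2 ≤ 36 in the plane z = 0, with upward unit normal n̂ = ẑ. By Stokes' theorem,

    ∮_C F · dr = ∬_S (∇ × F) · n̂ dS = ∬_D (curl F)_z dA,

where D is the disk x^2 + y^2 ≤ 36.

Compute the curl of F = (0, 26x y^2, 26z):
    (∇ × F)_x = ∂F_z/∂y - ∂F_y/∂z = 0,
    (∇ × F)_y = ∂F_x/∂z - ∂F_z/∂x = 0,
    (∇ × F)_z = ∂F_y/∂x - ∂F_x/∂y = 26y^2.

On z = 0, (curl F)_z = 26y^2.

Convert to polar (x = r cos θ, y = r sin θ, dA = r dr dθ); the integrand becomes 26r^2sin(θ)^2, so

    ∬_D (curl F)_z dA = ∫_0^{2π} ∫_0^{6} (26r^2sin(θ)^2) · r dr dθ.

Inner (r from 0 to 6): 8424sin(θ)^2.
Outer (θ from 0 to 2π): 8424π.

Therefore ∮_C F · dr = 8424π.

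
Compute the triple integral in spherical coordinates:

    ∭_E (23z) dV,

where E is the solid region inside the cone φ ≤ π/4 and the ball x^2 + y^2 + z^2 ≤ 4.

In spherical coordinates, x = ρ sin(φ) cos(θ), y = ρ sin(φ) sin(θ), z = ρ cos(φ), and dV = ρ^2 sin(φ) dρ dφ dθ.

The integrand becomes 23ρ cos(φ), so

    ∭_E (23z) dV = ∫_{0}^{2π} ∫_{0}^{π/4} ∫_{0}^{2} (23ρ cos(φ)) · ρ^2 sin(φ) dρ dφ dθ.

Inner (ρ): 46sin(2φ).
Middle (φ): 23.
Outer (θ): 46π.

Therefore the triple integral equals 46π.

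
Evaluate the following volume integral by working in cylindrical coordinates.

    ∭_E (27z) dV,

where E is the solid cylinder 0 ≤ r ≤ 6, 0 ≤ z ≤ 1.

In cylindrical coordinates, x = r cos(θ), y = r sin(θ), z = z, and dV = r dr dθ dz.

The integrand becomes 27z, so

    ∭_E (27z) dV = ∫_{0}^{2π} ∫_{0}^{6} ∫_{0}^{1} (27z) · r dz dr dθ.

Inner (z): 27r/2.
Middle (r from 0 to 6): 243.
Outer (θ): 486π.

Therefore the triple integral equals 486π.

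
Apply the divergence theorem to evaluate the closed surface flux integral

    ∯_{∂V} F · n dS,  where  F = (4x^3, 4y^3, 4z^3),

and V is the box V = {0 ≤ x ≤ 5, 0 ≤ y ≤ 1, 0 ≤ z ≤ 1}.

By the divergence theorem,

    ∯_{∂V} F · n dS = ∭_V (∇ · F) dV.

Compute the divergence:
    ∇ · F = ∂F_x/∂x + ∂F_y/∂y + ∂F_z/∂z = 12x^2 + 12y^2 + 12z^2.

V is a rectangular box, so dV = dx dy dz with 0 ≤ x ≤ 5, 0 ≤ y ≤ 1, 0 ≤ z ≤ 1.

Integrate (12x^2 + 12y^2 + 12z^2) over V as an iterated integral:

    ∭_V (∇·F) dV = ∫_0^{5} ∫_0^{1} ∫_0^{1} (12x^2 + 12y^2 + 12z^2) dz dy dx.

Inner (z from 0 to 1): 12x^2 + 12y^2 + 4.
Middle (y from 0 to 1): 12x^2 + 8.
Outer (x from 0 to 5): 540.

Therefore ∯_{∂V} F · n dS = 540.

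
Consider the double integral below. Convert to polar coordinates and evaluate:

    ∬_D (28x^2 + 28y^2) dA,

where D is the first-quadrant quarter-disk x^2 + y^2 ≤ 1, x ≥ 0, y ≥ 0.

The region D is 0 ≤ r ≤ 1, 0 ≤ θ ≤ π/2 in polar coordinates, where x = r cos(θ), y = r sin(θ), and dA = r dr dθ.

Under the substitution, the integrand becomes 28r^2, so

    ∬_D (28x^2 + 28y^2) dA = ∫_{0}^{π/2} ∫_{0}^{1} (28r^2) · r dr dθ.

Inner integral (in r): ∫_{0}^{1} (28r^2) · r dr = 7.

Outer integral (in θ): ∫_{0}^{π/2} (7) dθ = 7π/2.

Therefore ∬_D (28x^2 + 28y^2) dA = 7π/2.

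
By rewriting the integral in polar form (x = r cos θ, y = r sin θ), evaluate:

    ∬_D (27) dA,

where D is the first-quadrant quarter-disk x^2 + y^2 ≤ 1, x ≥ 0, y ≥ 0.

The region D is 0 ≤ r ≤ 1, 0 ≤ θ ≤ π/2 in polar coordinates, where x = r cos(θ), y = r sin(θ), and dA = r dr dθ.

Under the substitution, the integrand becomes 27, so

    ∬_D (27) dA = ∫_{0}^{π/2} ∫_{0}^{1} (27) · r dr dθ.

Inner integral (in r): ∫_{0}^{1} (27) · r dr = 27/2.

Outer integral (in θ): ∫_{0}^{π/2} (27/2) dθ = 27π/4.

Therefore ∬_D (27) dA = 27π/4.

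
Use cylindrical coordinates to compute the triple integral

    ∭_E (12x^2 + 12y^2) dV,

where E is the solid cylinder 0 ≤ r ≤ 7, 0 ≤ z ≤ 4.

In cylindrical coordinates, x = r cos(θ), y = r sin(θ), z = z, and dV = r dr dθ dz.

The integrand becomes 12r^2, so

    ∭_E (12x^2 + 12y^2) dV = ∫_{0}^{2π} ∫_{0}^{7} ∫_{0}^{4} (12r^2) · r dz dr dθ.

Inner (z): 48r^3.
Middle (r from 0 to 7): 28812.
Outer (θ): 57624π.

Therefore the triple integral equals 57624π.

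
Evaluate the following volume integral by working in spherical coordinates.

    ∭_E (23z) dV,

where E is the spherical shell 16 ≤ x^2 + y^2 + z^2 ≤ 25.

In spherical coordinates, x = ρ sin(φ) cos(θ), y = ρ sin(φ) sin(θ), z = ρ cos(φ), and dV = ρ^2 sin(φ) dρ dφ dθ.

The integrand becomes 23ρ cos(φ), so

    ∭_E (23z) dV = ∫_{0}^{2π} ∫_{0}^{π} ∫_{4}^{5} (23ρ cos(φ)) · ρ^2 sin(φ) dρ dφ dθ.

Inner (ρ): 8487sin(2φ)/8.
Middle (φ): 0.
Outer (θ): 0.

Therefore the triple integral equals 0.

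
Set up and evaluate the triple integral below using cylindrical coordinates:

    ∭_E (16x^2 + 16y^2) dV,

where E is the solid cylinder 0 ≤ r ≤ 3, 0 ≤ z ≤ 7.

In cylindrical coordinates, x = r cos(θ), y = r sin(θ), z = z, and dV = r dr dθ dz.

The integrand becomes 16r^2, so

    ∭_E (16x^2 + 16y^2) dV = ∫_{0}^{2π} ∫_{0}^{3} ∫_{0}^{7} (16r^2) · r dz dr dθ.

Inner (z): 112r^3.
Middle (r from 0 to 3): 2268.
Outer (θ): 4536π.

Therefore the triple integral equals 4536π.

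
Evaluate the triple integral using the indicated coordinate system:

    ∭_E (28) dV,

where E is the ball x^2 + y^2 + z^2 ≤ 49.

In spherical coordinates, x = ρ sin(φ) cos(θ), y = ρ sin(φ) sin(θ), z = ρ cos(φ), and dV = ρ^2 sin(φ) dρ dφ dθ.

The integrand becomes 28, so

    ∭_E (28) dV = ∫_{0}^{2π} ∫_{0}^{π} ∫_{0}^{7} (28) · ρ^2 sin(φ) dρ dφ dθ.

Inner (ρ): 9604sin(φ)/3.
Middle (φ): 19208/3.
Outer (θ): 38416π/3.

Therefore the triple integral equals 38416π/3.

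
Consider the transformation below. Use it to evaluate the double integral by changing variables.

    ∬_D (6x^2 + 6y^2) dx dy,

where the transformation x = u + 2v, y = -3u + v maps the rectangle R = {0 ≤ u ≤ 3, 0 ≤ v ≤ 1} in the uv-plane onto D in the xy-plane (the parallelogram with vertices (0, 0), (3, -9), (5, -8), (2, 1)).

Compute the Jacobian determinant of (x, y) with respect to (u, v):

    ∂(x,y)/∂(u,v) = | 1  2 | = (1)(1) - (2)(-3) = 7.
                   | -3  1 |

Its absolute value is |J| = 7 (the area scaling factor).

Substituting x = u + 2v, y = -3u + v into the integrand,

    6x^2 + 6y^2 → 60u^2 - 12u v + 30v^2,

so the integral becomes

    ∬_R (60u^2 - 12u v + 30v^2) · |J| du dv = ∫_0^3 ∫_0^1 (420u^2 - 84u v + 210v^2) dv du.

Inner (v): 420u^2 - 42u + 70.
Outer (u): 3801.

Therefore ∬_D (6x^2 + 6y^2) dx dy = 3801.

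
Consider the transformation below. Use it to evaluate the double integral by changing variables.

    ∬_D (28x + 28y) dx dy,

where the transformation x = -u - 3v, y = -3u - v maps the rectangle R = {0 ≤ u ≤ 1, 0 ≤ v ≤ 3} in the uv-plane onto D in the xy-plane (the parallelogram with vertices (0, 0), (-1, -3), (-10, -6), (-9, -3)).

Compute the Jacobian determinant of (x, y) with respect to (u, v):

    ∂(x,y)/∂(u,v) = | -1  -3 | = (-1)(-1) - (-3)(-3) = -8.
                   | -3  -1 |

Its absolute value is |J| = 8 (the area scaling factor).

Substituting x = -u - 3v, y = -3u - v into the integrand,

    28x + 28y → -112u - 112v,

so the integral becomes

    ∬_R (-112u - 112v) · |J| du dv = ∫_0^1 ∫_0^3 (-896u - 896v) dv du.

Inner (v): -2688u - 4032.
Outer (u): -5376.

Therefore ∬_D (28x + 28y) dx dy = -5376.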